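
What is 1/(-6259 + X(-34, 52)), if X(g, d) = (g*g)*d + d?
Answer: 1/53905 ≈ 1.8551e-5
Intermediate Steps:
X(g, d) = d + d*g² (X(g, d) = g²*d + d = d*g² + d = d + d*g²)
1/(-6259 + X(-34, 52)) = 1/(-6259 + 52*(1 + (-34)²)) = 1/(-6259 + 52*(1 + 1156)) = 1/(-6259 + 52*1157) = 1/(-6259 + 60164) = 1/53905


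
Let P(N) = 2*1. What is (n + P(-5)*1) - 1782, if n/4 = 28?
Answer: -1668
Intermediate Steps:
n = 112 (n = 4*28 = 112)
P(N) = 2
(n + P(-5)*1) - 1782 = (112 + 2*1) - 1782 = (112 + 2) - 1782 = 114 - 1782 = -1668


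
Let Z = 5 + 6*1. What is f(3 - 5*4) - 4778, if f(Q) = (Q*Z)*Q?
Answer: -1599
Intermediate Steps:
Z = 11 (Z = 5 + 6 = 11)
f(Q) = 11*Q² (f(Q) = (Q*11)*Q = (11*Q)*Q = 11*Q²)
f(3 - 5*4) - 4778 = 11*(3 - 5*4)² - 4778 = 11*(3 - 20)² - 4778 = 11*(-17)² - 4778 = 11*289 - 4778 = 3179 - 4778 = -1599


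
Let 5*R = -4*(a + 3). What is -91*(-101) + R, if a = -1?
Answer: 45947/5 ≈ 9189.4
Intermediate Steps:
R = -8/5 (R = (-4*(-1 + 3))/5 = (-4*2)/5 = (1/5)*(-8) = -8/5 ≈ -1.6000)
-91*(-101) + R = -91*(-101) - 8/5 = 9191 - 8/5 = 45947/5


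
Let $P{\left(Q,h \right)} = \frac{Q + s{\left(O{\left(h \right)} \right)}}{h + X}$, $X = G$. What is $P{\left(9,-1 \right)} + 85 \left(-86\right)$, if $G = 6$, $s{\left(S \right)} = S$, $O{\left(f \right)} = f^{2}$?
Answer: $-7308$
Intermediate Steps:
$X = 6$
$P{\left(Q,h \right)} = \frac{Q + h^{2}}{6 + h}$ ($P{\left(Q,h \right)} = \frac{Q + h^{2}}{h + 6} = \frac{Q + h^{2}}{6 + h}$)
$P{\left(9,-1 \right)} + 85 \left(-86\right) = \frac{9 + \left(-1\right)^{2}}{6 - 1} + 85 \left(-86\right) = \frac{9 + 1}{5} - 7310 = \frac{1}{5} \cdot 10 - 7310 = 2 - 7310 = -7308$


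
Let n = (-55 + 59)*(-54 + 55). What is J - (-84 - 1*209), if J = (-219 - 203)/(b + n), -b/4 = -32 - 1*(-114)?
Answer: 47677/162 ≈ 294.30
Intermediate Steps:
n = 4 (n = 4*1 = 4)
b = -328 (b = -4*(-32 - 1*(-114)) = -4*(-32 + 114) = -4*82 = -328)
J = 211/162 (J = (-219 - 203)/(-328 + 4) = -422/(-324) = -422*(-1/324) = 211/162 ≈ 1.3025)
J - (-84 - 1*209) = 211/162 - (-84 - 1*209) = 211/162 - (-84 - 209) = 211/162 - 1*(-293) = 211/162 + 293 = 47677/162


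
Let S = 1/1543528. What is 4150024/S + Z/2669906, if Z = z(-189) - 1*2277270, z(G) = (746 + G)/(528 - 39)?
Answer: 8363151243183795182375/1305584034 ≈ 6.4057e+12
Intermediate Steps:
S = 1/1543528 ≈ 6.4787e-7
z(G) = 746/489 + G/489 (z(G) = (746 + G)/489 = (746 + G)*(1/489) = 746/489 + G/489)
Z = -1113584473/489 (Z = (746/489 + (1/489)*(-189)) - 1*2277270 = (746/489 - 63/163) - 2277270 = 557/489 - 2277270 = -1113584473/489 ≈ -2.2773e+6)
4150024/S + Z/2669906 = 4150024/(1/1543528) - 1113584473/489/2669906 = 4150024*1543528 - 1113584473/489*1/2669906 = 6405678244672 - 1113584473/1305584034 = 8363151243183795182375/1305584034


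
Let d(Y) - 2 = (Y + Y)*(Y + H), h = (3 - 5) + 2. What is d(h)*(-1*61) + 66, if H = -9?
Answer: -56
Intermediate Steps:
h = 0 (h = -2 + 2 = 0)
d(Y) = 2 + 2*Y*(-9 + Y) (d(Y) = 2 + (Y + Y)*(Y - 9) = 2 + (2*Y)*(-9 + Y) = 2 + 2*Y*(-9 + Y))
d(h)*(-1*61) + 66 = (2 - 18*0 + 2*0²)*(-1*61) + 66 = (2 + 0 + 2*0)*(-61) + 66 = (2 + 0 + 0)*(-61) + 66 = 2*(-61) + 66 = -122 + 66 = -56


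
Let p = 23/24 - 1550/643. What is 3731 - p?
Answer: 57599203/15432 ≈ 3732.5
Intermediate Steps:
p = -22411/15432 (p = 23*(1/24) - 1550*1/643 = 23/24 - 1550/643 = -22411/15432 ≈ -1.4522)
3731 - p = 3731 - 1*(-22411/15432) = 3731 + 22411/15432 = 57599203/15432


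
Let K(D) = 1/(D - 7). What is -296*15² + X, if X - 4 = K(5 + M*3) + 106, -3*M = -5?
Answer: -199469/3 ≈ -66490.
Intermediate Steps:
M = 5/3 (M = -⅓*(-5) = 5/3 ≈ 1.6667)
K(D) = 1/(-7 + D)
X = 331/3 (X = 4 + (1/(-7 + (5 + (5/3)*3)) + 106) = 4 + (1/(-7 + (5 + 5)) + 106) = 4 + (1/(-7 + 10) + 106) = 4 + (1/3 + 106) = 4 + (⅓ + 106) = 4 + 319/3 = 331/3 ≈ 110.33)
-296*15² + X = -296*15² + 331/3 = -296*225 + 331/3 = -66600 + 331/3 = -199469/3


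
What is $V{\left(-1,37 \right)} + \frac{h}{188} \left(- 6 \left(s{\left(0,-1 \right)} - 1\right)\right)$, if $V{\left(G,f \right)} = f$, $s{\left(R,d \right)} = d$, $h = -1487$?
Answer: $- \frac{2722}{47} \approx -57.915$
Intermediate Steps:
$V{\left(-1,37 \right)} + \frac{h}{188} \left(- 6 \left(s{\left(0,-1 \right)} - 1\right)\right) = 37 + - \frac{1487}{188} \left(- 6 \left(-1 - 1\right)\right) = 37 + \left(-1487\right) \frac{1}{188} \left(\left(-6\right) \left(-2\right)\right) = 37 - \frac{4461}{47} = - \frac{2722}{47}$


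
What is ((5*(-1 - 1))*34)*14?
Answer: -4760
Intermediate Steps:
((5*(-1 - 1))*34)*14 = ((5*(-2))*34)*14 = -10*34*14 = -340*14 = -4760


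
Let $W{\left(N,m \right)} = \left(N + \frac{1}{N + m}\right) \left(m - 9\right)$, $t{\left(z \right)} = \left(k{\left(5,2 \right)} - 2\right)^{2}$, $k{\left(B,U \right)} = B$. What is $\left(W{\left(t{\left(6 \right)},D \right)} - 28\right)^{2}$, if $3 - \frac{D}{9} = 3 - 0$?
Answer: $12100$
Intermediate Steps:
$D = 0$ ($D = 27 - 9 \left(3 - 0\right) = 27 - 9 \left(3 + 0\right) = 27 - 27 = 0$)
$t{\left(z \right)} = 9$ ($t{\left(z \right)} = \left(5 - 2\right)^{2} = 3^{2} = 9$)
$W{\left(N,m \right)} = \left(-9 + m\right) \left(N + \frac{1}{N + m}\right)$ ($W{\left(N,m \right)} = \left(N + \frac{1}{N + m}\right) \left(-9 + m\right) = \left(-9 + m\right) \left(N + \frac{1}{N + m}\right)$)
$\left(W{\left(t{\left(6 \right)},D \right)} - 28\right)^{2} = \left(\frac{-9 + 0 - 9 \cdot 9^{2} + 9 \cdot 0^{2} + 0 \cdot 9^{2} - 81 \cdot 0}{9 + 0} - 28\right)^{2} = \left(\frac{-9 + 0 - 729 + 9 \cdot 0 + 0 \cdot 81 + 0}{9} - 28\right)^{2} = \left(\frac{-9 + 0 - 729 + 0 + 0 + 0}{9} - 28\right)^{2} = \left(\frac{1}{9} \left(-738\right) - 28\right)^{2} = \left(-82 - 28\right)^{2} = \left(-110\right)^{2} = 12100$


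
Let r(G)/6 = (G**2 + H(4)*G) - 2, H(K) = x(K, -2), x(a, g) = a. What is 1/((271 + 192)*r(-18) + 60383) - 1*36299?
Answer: -27401498016/754883 ≈ -36299.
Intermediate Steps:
H(K) = K
r(G) = -12 + 6*G**2 + 24*G (r(G) = 6*((G**2 + 4*G) - 2) = 6*(-2 + G**2 + 4*G) = -12 + 6*G**2 + 24*G)
1/((271 + 192)*r(-18) + 60383) - 1*36299 = 1/((271 + 192)*(-12 + 6*(-18)**2 + 24*(-18)) + 60383) - 1*36299 = 1/(463*(-12 + 6*324 - 432) + 60383) - 36299 = 1/(463*(-12 + 1944 - 432) + 60383) - 36299 = 1/(463*1500 + 60383) - 36299 = 1/(694500 + 60383) - 36299 = 1/754883 - 36299 = -27401498016/754883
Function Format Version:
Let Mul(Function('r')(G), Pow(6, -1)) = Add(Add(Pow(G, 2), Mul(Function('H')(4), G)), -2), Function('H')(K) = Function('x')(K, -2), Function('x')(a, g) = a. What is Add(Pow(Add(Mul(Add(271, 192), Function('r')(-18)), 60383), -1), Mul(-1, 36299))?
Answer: Rational(-27401498016, 754883) ≈ -36299.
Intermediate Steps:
Function('H')(K) = K
Function('r')(G) = Add(-12, Mul(6, Pow(G, 2)), Mul(24, G)) (Function('r')(G) = Mul(6, Add(Add(Pow(G, 2), Mul(4, G)), -2)) = Mul(6, Add(-2, Pow(G, 2), Mul(4, G))) = Add(-12, Mul(6, Pow(G, 2)), Mul(24, G)))
Add(Pow(Add(Mul(Add(271, 192), Function('r')(-18)), 60383), -1), Mul(-1, 36299)) = Add(Pow(Add(Mul(Add(271, 192), Add(-12, Mul(6, Pow(-18, 2)), Mul(24, -18))), 60383), -1), Mul(-1, 36299)) = Add(Pow(Add(Mul(463, Add(-12, Mul(6, 324), -432)), 60383), -1), -36299) = Add(Pow(Add(Mul(463, Add(-12, 1944, -432)), 60383), -1), -36299) = Add(Pow(Add(Mul(463, 1500), 60383), -1), -36299) = Add(Pow(Add(694500, 60383), -1), -36299) = Add(Pow(754883, -1), -36299) = Add(Rational(1, 754883), -36299) = Rational(-27401498016, 754883)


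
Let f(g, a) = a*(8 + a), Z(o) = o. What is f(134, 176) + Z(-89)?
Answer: 32295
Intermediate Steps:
f(134, 176) + Z(-89) = 176*(8 + 176) - 89 = 176*184 - 89 = 32384 - 89 = 32295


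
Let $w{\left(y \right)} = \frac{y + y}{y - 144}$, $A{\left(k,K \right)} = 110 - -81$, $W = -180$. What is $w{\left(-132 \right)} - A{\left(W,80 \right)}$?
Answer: $- \frac{4371}{23} \approx -190.04$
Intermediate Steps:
$A{\left(k,K \right)} = 191$ ($A{\left(k,K \right)} = 110 + 81 = 191$)
$w{\left(y \right)} = \frac{2 y}{-144 + y}$
$w{\left(-132 \right)} - A{\left(W,80 \right)} = 2 \left(-132\right) \frac{1}{-144 - 132} - 191 = 2 \left(-132\right) \frac{1}{-276} - 191 = 2 \left(-132\right) \left(- \frac{1}{276}\right) - 191 = \frac{22}{23} - 191 = - \frac{4371}{23}$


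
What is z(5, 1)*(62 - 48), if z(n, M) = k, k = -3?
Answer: -42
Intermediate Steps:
z(n, M) = -3
z(5, 1)*(62 - 48) = -3*(62 - 48) = -3*14 = -42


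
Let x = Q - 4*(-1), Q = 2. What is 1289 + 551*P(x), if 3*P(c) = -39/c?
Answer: 571/6 ≈ 95.167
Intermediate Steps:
x = 6 (x = 2 - 4*(-1) = 2 + 4 = 6)
P(c) = -13/c (P(c) = (-39/c)/3 = -13/c)
1289 + 551*P(x) = 1289 + 551*(-13/6) = 1289 - 7163/6 = 571/6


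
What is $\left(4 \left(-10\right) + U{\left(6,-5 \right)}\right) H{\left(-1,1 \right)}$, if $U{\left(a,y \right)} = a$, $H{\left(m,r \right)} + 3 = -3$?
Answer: $204$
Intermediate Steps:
$H{\left(m,r \right)} = -6$ ($H{\left(m,r \right)} = -3 - 3 = -6$)
$\left(4 \left(-10\right) + U{\left(6,-5 \right)}\right) H{\left(-1,1 \right)} = \left(4 \left(-10\right) + 6\right) \left(-6\right) = \left(-40 + 6\right) \left(-6\right) = \left(-34\right) \left(-6\right) = 204$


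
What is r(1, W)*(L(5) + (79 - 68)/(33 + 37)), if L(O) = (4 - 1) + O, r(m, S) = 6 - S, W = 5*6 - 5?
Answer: -10849/70 ≈ -154.99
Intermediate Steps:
W = 25 (W = 30 - 5 = 25)
L(O) = 3 + O
r(1, W)*(L(5) + (79 - 68)/(33 + 37)) = (6 - 1*25)*((3 + 5) + (79 - 68)/(33 + 37)) = (6 - 25)*(8 + 11/70) = -19*(8 + 11*(1/70)) = -19*(8 + 11/70) = -19*571/70 = -10849/70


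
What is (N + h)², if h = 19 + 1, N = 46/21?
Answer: 217156/441 ≈ 492.42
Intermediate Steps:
N = 46/21 (N = 46*(1/21) = 46/21 ≈ 2.1905)
h = 20
(N + h)² = (46/21 + 20)² = (466/21)² = 217156/441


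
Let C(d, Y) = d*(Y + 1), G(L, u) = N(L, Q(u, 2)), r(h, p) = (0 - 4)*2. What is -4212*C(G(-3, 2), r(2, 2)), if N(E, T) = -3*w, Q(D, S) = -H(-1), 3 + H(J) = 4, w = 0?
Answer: 0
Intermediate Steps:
H(J) = 1 (H(J) = -3 + 4 = 1)
Q(D, S) = -1 (Q(D, S) = -1*1 = -1)
r(h, p) = -8 (r(h, p) = -4*2 = -8)
N(E, T) = 0 (N(E, T) = -3*0 = 0)
G(L, u) = 0
C(d, Y) = d*(1 + Y)
-4212*C(G(-3, 2), r(2, 2)) = -0*(1 - 8) = -0*(-7) = -4212*0 = 0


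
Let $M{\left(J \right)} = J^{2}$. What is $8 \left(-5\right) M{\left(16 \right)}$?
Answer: $-10240$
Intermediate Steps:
$8 \left(-5\right) M{\left(16 \right)} = 8 \left(-5\right) 16^{2} = \left(-40\right) 256 = -10240$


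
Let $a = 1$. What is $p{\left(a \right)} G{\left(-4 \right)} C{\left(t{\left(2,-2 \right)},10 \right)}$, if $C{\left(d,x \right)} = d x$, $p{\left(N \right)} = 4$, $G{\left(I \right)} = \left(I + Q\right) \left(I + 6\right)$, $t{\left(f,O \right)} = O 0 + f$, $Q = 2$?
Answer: $-320$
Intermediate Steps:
$t{\left(f,O \right)} = f$ ($t{\left(f,O \right)} = 0 + f = f$)
$G{\left(I \right)} = \left(2 + I\right) \left(6 + I\right)$ ($G{\left(I \right)} = \left(I + 2\right) \left(I + 6\right) = \left(2 + I\right) \left(6 + I\right)$)
$p{\left(a \right)} G{\left(-4 \right)} C{\left(t{\left(2,-2 \right)},10 \right)} = 4 \left(12 + \left(-4\right)^{2} + 8 \left(-4\right)\right) 2 \cdot 10 = 4 \left(12 + 16 - 32\right) 20 = 4 \left(-4\right) 20 = \left(-16\right) 20 = -320$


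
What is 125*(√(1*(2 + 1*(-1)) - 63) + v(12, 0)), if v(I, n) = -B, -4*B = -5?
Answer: -625/4 + 125*I*√62 ≈ -156.25 + 984.25*I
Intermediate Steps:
B = 5/4 (B = -¼*(-5) = 5/4 ≈ 1.2500)
v(I, n) = -5/4 (v(I, n) = -1*5/4 = -5/4)
125*(√(1*(2 + 1*(-1)) - 63) + v(12, 0)) = 125*(√(1*(2 + 1*(-1)) - 63) - 5/4) = 125*(√(1*(2 - 1) - 63) - 5/4) = 125*(√(1*1 - 63) - 5/4) = 125*(√(1 - 63) - 5/4) = 125*(√(-62) - 5/4) = 125*(I*√62 - 5/4) = 125*(-5/4 + I*√62) = -625/4 + 125*I*√62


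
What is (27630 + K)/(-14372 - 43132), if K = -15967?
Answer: -11663/57504 ≈ -0.20282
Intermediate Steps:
(27630 + K)/(-14372 - 43132) = (27630 - 15967)/(-14372 - 43132) = 11663/(-57504) = 11663*(-1/57504) = -11663/57504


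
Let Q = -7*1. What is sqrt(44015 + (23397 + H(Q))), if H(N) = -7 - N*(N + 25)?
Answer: sqrt(67531) ≈ 259.87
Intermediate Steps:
Q = -7
H(N) = -7 - N*(25 + N)
sqrt(44015 + (23397 + H(Q))) = sqrt(44015 + (23397 + (-7 - 1*(-7)**2 - 25*(-7)))) = sqrt(44015 + (23397 + (-7 - 1*49 + 175))) = sqrt(44015 + (23397 + (-7 - 49 + 175))) = sqrt(44015 + (23397 + 119)) = sqrt(44015 + 23516) = sqrt(67531)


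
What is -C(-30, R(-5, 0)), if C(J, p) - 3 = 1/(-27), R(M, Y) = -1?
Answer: -80/27 ≈ -2.9630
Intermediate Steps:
C(J, p) = 80/27 (C(J, p) = 3 + 1/(-27) = 3 - 1/27 = 80/27)
-C(-30, R(-5, 0)) = -1*80/27 = -80/27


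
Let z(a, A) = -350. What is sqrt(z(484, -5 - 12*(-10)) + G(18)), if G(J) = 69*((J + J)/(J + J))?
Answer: I*sqrt(281) ≈ 16.763*I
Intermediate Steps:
G(J) = 69 (G(J) = 69*((2*J)/((2*J))) = 69*((2*J)*(1/(2*J))) = 69*1 = 69)
sqrt(z(484, -5 - 12*(-10)) + G(18)) = sqrt(-350 + 69) = sqrt(-281) = I*sqrt(281)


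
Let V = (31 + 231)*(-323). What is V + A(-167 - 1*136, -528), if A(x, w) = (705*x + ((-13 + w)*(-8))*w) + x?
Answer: -2583728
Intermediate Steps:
V = -84626 (V = 262*(-323) = -84626)
A(x, w) = 706*x + w*(104 - 8*w) (A(x, w) = (705*x + (104 - 8*w)*w) + x = (705*x + w*(104 - 8*w)) + x = 706*x + w*(104 - 8*w))
V + A(-167 - 1*136, -528) = -84626 + (-8*(-528)² + 104*(-528) + 706*(-167 - 1*136)) = -84626 + (-8*278784 - 54912 + 706*(-167 - 136)) = -84626 + (-2230272 - 54912 + 706*(-303)) = -84626 + (-2230272 - 54912 - 213918) = -84626 - 2499102 = -2583728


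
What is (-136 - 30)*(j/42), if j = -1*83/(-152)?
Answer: -6889/3192 ≈ -2.1582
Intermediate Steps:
j = 83/152 (j = -83*(-1/152) = 83/152 ≈ 0.54605)
(-136 - 30)*(j/42) = (-136 - 30)*((83/152)/42) = -6889/(76*42) = -166*83/6384 = -6889/3192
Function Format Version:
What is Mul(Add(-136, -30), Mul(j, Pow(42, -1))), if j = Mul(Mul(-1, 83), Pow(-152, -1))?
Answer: Rational(-6889, 3192) ≈ -2.1582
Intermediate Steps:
j = Rational(83, 152) (j = Mul(-83, Rational(-1, 152)) = Rational(83, 152) ≈ 0.54605)
Mul(Add(-136, -30), Mul(j, Pow(42, -1))) = Mul(Add(-136, -30), Mul(Rational(83, 152), Pow(42, -1))) = Mul(-166, Mul(Rational(83, 152), Rational(1, 42))) = Mul(-166, Rational(83, 6384)) = Rational(-6889, 3192)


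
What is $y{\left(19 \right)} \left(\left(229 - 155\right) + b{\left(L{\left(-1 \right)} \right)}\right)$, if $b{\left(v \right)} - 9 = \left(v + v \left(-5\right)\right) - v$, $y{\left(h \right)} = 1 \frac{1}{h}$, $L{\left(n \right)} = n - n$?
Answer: $\frac{83}{19} \approx 4.3684$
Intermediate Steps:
$L{\left(n \right)} = 0$
$y{\left(h \right)} = \frac{1}{h}$
$b{\left(v \right)} = 9 - 5 v$ ($b{\left(v \right)} = 9 + \left(\left(v + v \left(-5\right)\right) - v\right) = 9 + \left(\left(v - 5 v\right) - v\right) = 9 - 5 v$)
$y{\left(19 \right)} \left(\left(229 - 155\right) + b{\left(L{\left(-1 \right)} \right)}\right) = \frac{\left(229 - 155\right) + \left(9 - 0\right)}{19} = \frac{74 + \left(9 + 0\right)}{19} = \frac{74 + 9}{19} = \frac{1}{19} \cdot 83 = \frac{83}{19}$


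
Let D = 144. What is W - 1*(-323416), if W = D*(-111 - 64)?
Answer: 298216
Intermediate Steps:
W = -25200 (W = 144*(-111 - 64) = 144*(-175) = -25200)
W - 1*(-323416) = -25200 - 1*(-323416) = -25200 + 323416 = 298216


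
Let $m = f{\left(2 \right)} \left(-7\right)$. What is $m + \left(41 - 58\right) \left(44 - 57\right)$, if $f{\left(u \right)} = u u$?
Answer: $193$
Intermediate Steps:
$f{\left(u \right)} = u^{2}$
$m = -28$ ($m = 2^{2} \left(-7\right) = 4 \left(-7\right) = -28$)
$m + \left(41 - 58\right) \left(44 - 57\right) = -28 + \left(41 - 58\right) \left(44 - 57\right) = -28 + \left(41 - 58\right) \left(-13\right) = -28 - -221 = -28 + 221 = 193$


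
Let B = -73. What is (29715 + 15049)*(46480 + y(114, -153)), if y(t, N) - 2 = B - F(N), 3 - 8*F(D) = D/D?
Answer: 2077441285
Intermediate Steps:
F(D) = 1/4 (F(D) = 3/8 - D/(8*D) = 3/8 - 1/8*1 = 3/8 - 1/8 = 1/4)
y(t, N) = -285/4 (y(t, N) = 2 + (-73 - 1*1/4) = 2 + (-73 - 1/4) = 2 - 293/4 = -285/4)
(29715 + 15049)*(46480 + y(114, -153)) = (29715 + 15049)*(46480 - 285/4) = 44764*(185635/4) = 2077441285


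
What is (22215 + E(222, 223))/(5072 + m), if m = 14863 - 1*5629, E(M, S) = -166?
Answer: 22049/14306 ≈ 1.5412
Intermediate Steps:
m = 9234 (m = 14863 - 5629 = 9234)
(22215 + E(222, 223))/(5072 + m) = (22215 - 166)/(5072 + 9234) = 22049/14306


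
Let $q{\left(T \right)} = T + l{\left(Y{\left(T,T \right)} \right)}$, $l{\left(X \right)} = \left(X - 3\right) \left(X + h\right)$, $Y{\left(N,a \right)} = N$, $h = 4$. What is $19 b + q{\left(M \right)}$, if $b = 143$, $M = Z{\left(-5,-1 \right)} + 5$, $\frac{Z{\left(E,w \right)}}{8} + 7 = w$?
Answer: $6068$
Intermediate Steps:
$Z{\left(E,w \right)} = -56 + 8 w$
$M = -59$ ($M = \left(-56 + 8 \left(-1\right)\right) + 5 = \left(-56 - 8\right) + 5 = -64 + 5 = -59$)
$l{\left(X \right)} = \left(-3 + X\right) \left(4 + X\right)$ ($l{\left(X \right)} = \left(X - 3\right) \left(X + 4\right) = \left(-3 + X\right) \left(4 + X\right)$)
$q{\left(T \right)} = -12 + T^{2} + 2 T$ ($q{\left(T \right)} = T + \left(-12 + T + T^{2}\right) = -12 + T^{2} + 2 T$)
$19 b + q{\left(M \right)} = 19 \cdot 143 + \left(-12 + \left(-59\right)^{2} + 2 \left(-59\right)\right) = 2717 - -3351 = 2717 + 3351 = 6068$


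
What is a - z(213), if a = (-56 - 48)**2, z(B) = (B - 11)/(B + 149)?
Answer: 1957595/181 ≈ 10815.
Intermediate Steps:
z(B) = (-11 + B)/(149 + B)
a = 10816 (a = (-104)**2 = 10816)
a - z(213) = 10816 - (-11 + 213)/(149 + 213) = 10816 - 202/362 = 10816 - 1*101/181 = 10816 - 101/181 = 1957595/181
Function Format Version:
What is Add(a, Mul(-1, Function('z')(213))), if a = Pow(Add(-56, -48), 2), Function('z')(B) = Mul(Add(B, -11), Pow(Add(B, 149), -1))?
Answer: Rational(1957595, 181) ≈ 10815.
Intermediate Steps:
Function('z')(B) = Mul(Pow(Add(149, B), -1), Add(-11, B)) (Function('z')(B) = Mul(Add(-11, B), Pow(Add(149, B), -1)) = Mul(Pow(Add(149, B), -1), Add(-11, B)))
a = 10816 (a = Pow(-104, 2) = 10816)
Add(a, Mul(-1, Function('z')(213))) = Add(10816, Mul(-1, Mul(Pow(Add(149, 213), -1), Add(-11, 213)))) = Add(10816, Mul(-1, Mul(Pow(362, -1), 202))) = Add(10816, Mul(-1, Mul(Rational(1, 362), 202))) = Add(10816, Mul(-1, Rational(101, 181))) = Add(10816, Rational(-101, 181)) = Rational(1957595, 181)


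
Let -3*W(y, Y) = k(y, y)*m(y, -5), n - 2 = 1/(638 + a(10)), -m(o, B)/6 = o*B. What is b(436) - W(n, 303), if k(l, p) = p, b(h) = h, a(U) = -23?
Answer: 36011942/75645 ≈ 476.06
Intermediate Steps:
m(o, B) = -6*B*o (m(o, B) = -6*o*B = -6*B*o)
n = 1231/615 (n = 2 + 1/(638 - 23) = 2 + 1/615 = 1231/615 ≈ 2.0016)
W(y, Y) = -10*y² (W(y, Y) = -y*(-6*(-5)*y)/3 = -y*30*y/3 = -10*y²)
b(436) - W(n, 303) = 436 - (-10)*(1231/615)² = 436 - (-10)*1515361/378225 = 436 - 1*(-3030722/75645) = 436 + 3030722/75645 = 36011942/75645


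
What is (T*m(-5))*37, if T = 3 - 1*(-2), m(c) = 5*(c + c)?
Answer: -9250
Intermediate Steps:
m(c) = 10*c (m(c) = 5*(2*c) = 10*c)
T = 5 (T = 3 + 2 = 5)
(T*m(-5))*37 = (5*(10*(-5)))*37 = (5*(-50))*37 = -250*37 = -9250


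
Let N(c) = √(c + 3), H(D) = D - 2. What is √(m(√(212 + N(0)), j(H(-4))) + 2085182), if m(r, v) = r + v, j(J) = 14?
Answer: √(2085196 + √(212 + √3)) ≈ 1444.0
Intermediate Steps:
H(D) = -2 + D
N(c) = √(3 + c)
√(m(√(212 + N(0)), j(H(-4))) + 2085182) = √((√(212 + √(3 + 0)) + 14) + 2085182) = √((√(212 + √3) + 14) + 2085182) = √((14 + √(212 + √3)) + 2085182) = √(2085196 + √(212 + √3))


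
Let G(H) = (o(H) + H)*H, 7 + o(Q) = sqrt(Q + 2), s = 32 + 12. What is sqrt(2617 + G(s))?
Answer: sqrt(4245 + 44*sqrt(46)) ≈ 67.405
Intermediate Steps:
s = 44
o(Q) = -7 + sqrt(2 + Q) (o(Q) = -7 + sqrt(Q + 2) = -7 + sqrt(2 + Q))
G(H) = H*(-7 + H + sqrt(2 + H)) (G(H) = ((-7 + sqrt(2 + H)) + H)*H = (-7 + H + sqrt(2 + H))*H = H*(-7 + H + sqrt(2 + H)))
sqrt(2617 + G(s)) = sqrt(2617 + 44*(-7 + 44 + sqrt(2 + 44))) = sqrt(2617 + 44*(-7 + 44 + sqrt(46))) = sqrt(2617 + 44*(37 + sqrt(46))) = sqrt(2617 + (1628 + 44*sqrt(46))) = sqrt(4245 + 44*sqrt(46))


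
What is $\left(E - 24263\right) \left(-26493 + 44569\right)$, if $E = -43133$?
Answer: $-1218250096$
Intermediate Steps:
$\left(E - 24263\right) \left(-26493 + 44569\right) = \left(-43133 - 24263\right) \left(-26493 + 44569\right) = \left(-67396\right) 18076 = -1218250096$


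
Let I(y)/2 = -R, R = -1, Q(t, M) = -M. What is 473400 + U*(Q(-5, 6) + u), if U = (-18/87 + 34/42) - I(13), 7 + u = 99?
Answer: 288227414/609 ≈ 4.7328e+5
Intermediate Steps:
u = 92 (u = -7 + 99 = 92)
I(y) = 2 (I(y) = 2*(-1*(-1)) = 2*1 = 2)
U = -851/609 (U = (-18/87 + 34/42) - 1*2 = (-18*1/87 + 34*(1/42)) - 2 = (-6/29 + 17/21) - 2 = 367/609 - 2 = -851/609 ≈ -1.3974)
473400 + U*(Q(-5, 6) + u) = 473400 - 851*(-1*6 + 92)/609 = 473400 - 851*(-6 + 92)/609 = 473400 - 851/609*86 = 473400 - 73186/609 = 288227414/609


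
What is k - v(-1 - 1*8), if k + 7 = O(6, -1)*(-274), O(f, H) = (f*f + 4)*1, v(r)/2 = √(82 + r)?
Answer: -10967 - 2*√73 ≈ -10984.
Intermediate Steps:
v(r) = 2*√(82 + r)
O(f, H) = 4 + f² (O(f, H) = (f² + 4)*1 = (4 + f²)*1 = 4 + f²)
k = -10967 (k = -7 + (4 + 6²)*(-274) = -7 + (4 + 36)*(-274) = -7 + 40*(-274) = -7 - 10960 = -10967)
k - v(-1 - 1*8) = -10967 - 2*√(82 + (-1 - 1*8)) = -10967 - 2*√(82 + (-1 - 8)) = -10967 - 2*√(82 - 9) = -10967 - 2*√73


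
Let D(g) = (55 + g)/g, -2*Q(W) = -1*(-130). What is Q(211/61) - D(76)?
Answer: -5071/76 ≈ -66.724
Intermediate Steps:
Q(W) = -65 (Q(W) = -(-1)*(-130)/2 = -½*130 = -65)
D(g) = (55 + g)/g
Q(211/61) - D(76) = -65 - (55 + 76)/76 = -65 - 131/76 = -5071/76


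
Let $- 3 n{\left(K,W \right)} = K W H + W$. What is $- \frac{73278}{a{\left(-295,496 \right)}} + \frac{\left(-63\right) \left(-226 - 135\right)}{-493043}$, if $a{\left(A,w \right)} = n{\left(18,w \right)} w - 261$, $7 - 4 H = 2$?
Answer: $- \frac{23116027275}{2850853019837} \approx -0.0081085$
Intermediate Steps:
$H = \frac{5}{4}$ ($H = \frac{7}{4} - \frac{1}{2} = \frac{5}{4} \approx 1.25$)
$n{\left(K,W \right)} = - \frac{W}{3} - \frac{5 K W}{12}$ ($n{\left(K,W \right)} = - \frac{K W \frac{5}{4} + W}{3} = - \frac{\frac{5 K W}{4} + W}{3} = - \frac{W + \frac{5 K W}{4}}{3} = - \frac{W}{3} - \frac{5 K W}{12}$)
$a{\left(A,w \right)} = -261 - \frac{47 w^{2}}{6}$ ($a{\left(A,w \right)} = - \frac{w \left(4 + 5 \cdot 18\right)}{12} w - 261 = - \frac{w \left(4 + 90\right)}{12} w - 261 = \left(- \frac{1}{12}\right) w 94 w - 261 = - \frac{47 w}{6} w - 261 = - \frac{47 w^{2}}{6} - 261 = -261 - \frac{47 w^{2}}{6}$)
$- \frac{73278}{a{\left(-295,496 \right)}} + \frac{\left(-63\right) \left(-226 - 135\right)}{-493043} = - \frac{73278}{-261 - \frac{47 \cdot 496^{2}}{6}} + \frac{\left(-63\right) \left(-226 - 135\right)}{-493043} = - \frac{73278}{-261 - \frac{5781376}{3}} + \left(-63\right) \left(-361\right) \left(- \frac{1}{493043}\right) = - \frac{73278}{-261 - \frac{5781376}{3}} + 22743 \left(- \frac{1}{493043}\right) = - \frac{73278}{- \frac{5782159}{3}} - \frac{22743}{493043} = \left(-73278\right) \left(- \frac{3}{5782159}\right) - \frac{22743}{493043} = \frac{219834}{5782159} - \frac{22743}{493043} = - \frac{23116027275}{2850853019837}$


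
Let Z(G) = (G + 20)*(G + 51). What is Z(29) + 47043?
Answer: 50963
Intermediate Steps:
Z(G) = (20 + G)*(51 + G)
Z(29) + 47043 = (1020 + 29² + 71*29) + 47043 = (1020 + 841 + 2059) + 47043 = 3920 + 47043 = 50963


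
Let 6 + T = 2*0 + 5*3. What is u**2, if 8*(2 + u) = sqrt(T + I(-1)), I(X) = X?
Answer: 33/8 - sqrt(2) ≈ 2.7108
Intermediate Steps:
T = 9 (T = -6 + (2*0 + 5*3) = -6 + (0 + 15) = -6 + 15 = 9)
u = -2 + sqrt(2)/4 (u = -2 + sqrt(9 - 1)/8 = -2 + sqrt(8)/8 = -2 + (2*sqrt(2))/8 = -2 + sqrt(2)/4 ≈ -1.6464)
u**2 = (-2 + sqrt(2)/4)**2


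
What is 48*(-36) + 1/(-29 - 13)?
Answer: -72577/42 ≈ -1728.0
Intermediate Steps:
48*(-36) + 1/(-29 - 13) = -1728 + 1/(-42) = -1728 - 1/42 = -72577/42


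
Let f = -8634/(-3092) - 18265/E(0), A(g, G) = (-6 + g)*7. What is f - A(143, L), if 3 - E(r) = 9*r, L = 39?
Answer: -32672581/4638 ≈ -7044.5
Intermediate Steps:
E(r) = 3 - 9*r
A(g, G) = -42 + 7*g
f = -28224739/4638 (f = -8634/(-3092) - 18265/(3 - 9*0) = -8634*(-1/3092) - 18265/(3 + 0) = 4317/1546 - 18265/3 = -28224739/4638 ≈ -6085.5)
f - A(143, L) = -28224739/4638 - (-42 + 7*143) = -28224739/4638 - (-42 + 1001) = -28224739/4638 - 1*959 = -28224739/4638 - 959 = -32672581/4638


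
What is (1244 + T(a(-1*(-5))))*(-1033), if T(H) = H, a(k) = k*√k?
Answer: -1285052 - 5165*√5 ≈ -1.2966e+6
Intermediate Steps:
a(k) = k^(3/2)
(1244 + T(a(-1*(-5))))*(-1033) = (1244 + (-1*(-5))^(3/2))*(-1033) = (1244 + 5^(3/2))*(-1033) = (1244 + 5*√5)*(-1033) = -1285052 - 5165*√5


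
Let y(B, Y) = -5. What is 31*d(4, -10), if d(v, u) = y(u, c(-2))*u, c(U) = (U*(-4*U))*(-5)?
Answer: 1550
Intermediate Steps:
c(U) = 20*U² (c(U) = -4*U²*(-5) = 20*U²)
d(v, u) = -5*u
31*d(4, -10) = 31*(-5*(-10)) = 31*50 = 1550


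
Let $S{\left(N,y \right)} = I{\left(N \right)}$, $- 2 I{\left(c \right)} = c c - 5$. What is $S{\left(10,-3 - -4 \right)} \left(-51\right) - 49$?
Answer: $\frac{4747}{2} \approx 2373.5$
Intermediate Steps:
$I{\left(c \right)} = \frac{5}{2} - \frac{c^{2}}{2}$ ($I{\left(c \right)} = - \frac{c c - 5}{2} = - \frac{c^{2} - 5}{2} = - \frac{-5 + c^{2}}{2} = \frac{5}{2} - \frac{c^{2}}{2}$)
$S{\left(N,y \right)} = \frac{5}{2} - \frac{N^{2}}{2}$
$S{\left(10,-3 - -4 \right)} \left(-51\right) - 49 = \left(\frac{5}{2} - \frac{10^{2}}{2}\right) \left(-51\right) - 49 = \left(\frac{5}{2} - 50\right) \left(-51\right) - 49 = \left(- \frac{95}{2}\right) \left(-51\right) - 49 = \frac{4845}{2} - 49 = \frac{4747}{2}$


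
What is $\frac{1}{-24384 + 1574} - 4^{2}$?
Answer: $- \frac{364961}{22810} \approx -16.0$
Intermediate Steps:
$\frac{1}{-24384 + 1574} - 4^{2} = \frac{1}{-22810} - 16 = - \frac{1}{22810} - 16 = - \frac{364961}{22810}$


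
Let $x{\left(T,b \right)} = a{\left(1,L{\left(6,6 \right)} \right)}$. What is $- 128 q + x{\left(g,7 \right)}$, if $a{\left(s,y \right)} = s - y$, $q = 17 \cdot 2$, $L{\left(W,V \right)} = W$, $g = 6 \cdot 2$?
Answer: $-4357$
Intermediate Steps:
$g = 12$
$q = 34$
$x{\left(T,b \right)} = -5$ ($x{\left(T,b \right)} = 1 - 6 = -5$)
$- 128 q + x{\left(g,7 \right)} = \left(-128\right) 34 - 5 = -4352 - 5 = -4357$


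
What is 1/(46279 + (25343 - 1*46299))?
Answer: 1/25323 ≈ 3.9490e-5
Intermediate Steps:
1/(46279 + (25343 - 1*46299)) = 1/(46279 + (25343 - 46299)) = 1/(46279 - 20956) = 1/25323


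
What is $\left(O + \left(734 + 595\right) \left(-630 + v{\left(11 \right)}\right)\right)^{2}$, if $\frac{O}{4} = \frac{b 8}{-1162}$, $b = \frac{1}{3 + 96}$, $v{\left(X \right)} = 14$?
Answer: $\frac{2217348929242916175424}{3308435361} \approx 6.7021 \cdot 10^{11}$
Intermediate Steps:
$b = \frac{1}{99} \approx 0.010101$
$O = - \frac{16}{57519}$ ($O = 4 \frac{\frac{1}{99} \cdot 8}{-1162} = 4 \cdot \frac{8}{99} \left(- \frac{1}{1162}\right) = 4 \left(- \frac{4}{57519}\right) = - \frac{16}{57519} \approx -0.00027817$)
$\left(O + \left(734 + 595\right) \left(-630 + v{\left(11 \right)}\right)\right)^{2} = \left(- \frac{16}{57519} + \left(734 + 595\right) \left(-630 + 14\right)\right)^{2} = \left(- \frac{16}{57519} + 1329 \left(-616\right)\right)^{2} = \left(- \frac{16}{57519} - 818664\right)^{2} = \left(- \frac{47088734632}{57519}\right)^{2} = \frac{2217348929242916175424}{3308435361}$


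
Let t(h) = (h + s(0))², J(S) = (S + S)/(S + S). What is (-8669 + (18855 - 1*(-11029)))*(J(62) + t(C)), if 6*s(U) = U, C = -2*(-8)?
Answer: 5452255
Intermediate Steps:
J(S) = 1 (J(S) = (2*S)/((2*S)) = (2*S)*(1/(2*S)) = 1)
C = 16
s(U) = U/6
t(h) = h² (t(h) = (h + (⅙)*0)² = (h + 0)² = h²)
(-8669 + (18855 - 1*(-11029)))*(J(62) + t(C)) = (-8669 + (18855 - 1*(-11029)))*(1 + 16²) = (-8669 + (18855 + 11029))*(1 + 256) = (-8669 + 29884)*257 = 21215*257 = 5452255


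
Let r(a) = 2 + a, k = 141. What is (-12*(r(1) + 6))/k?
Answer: -36/47 ≈ -0.76596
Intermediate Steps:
(-12*(r(1) + 6))/k = -12*((2 + 1) + 6)/141 = -12*(3 + 6)*(1/141) = -12*9*(1/141) = -108*1/141 = -36/47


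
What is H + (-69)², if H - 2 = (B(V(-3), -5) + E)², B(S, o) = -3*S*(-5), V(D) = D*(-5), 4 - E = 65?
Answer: 31659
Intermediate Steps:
E = -61 (E = 4 - 1*65 = 4 - 65 = -61)
V(D) = -5*D
B(S, o) = 15*S
H = 26898 (H = 2 + (15*(-5*(-3)) - 61)² = 2 + (15*15 - 61)² = 2 + (225 - 61)² = 2 + 164² = 2 + 26896 = 26898)
H + (-69)² = 26898 + (-69)² = 26898 + 4761 = 31659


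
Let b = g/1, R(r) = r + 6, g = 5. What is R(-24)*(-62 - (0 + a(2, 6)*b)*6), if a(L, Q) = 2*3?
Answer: 4356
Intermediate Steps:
a(L, Q) = 6
R(r) = 6 + r
b = 5 (b = 5/1 = 5*1 = 5)
R(-24)*(-62 - (0 + a(2, 6)*b)*6) = (6 - 24)*(-62 - (0 + 6*5)*6) = -18*(-62 - (0 + 30)*6) = -18*(-62 - 30*6) = -18*(-62 - 1*180) = -18*(-62 - 180) = -18*(-242) = 4356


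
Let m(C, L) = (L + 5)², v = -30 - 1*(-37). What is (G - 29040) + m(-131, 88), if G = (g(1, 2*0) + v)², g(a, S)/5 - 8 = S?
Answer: -18182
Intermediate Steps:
g(a, S) = 40 + 5*S
v = 7 (v = -30 + 37 = 7)
m(C, L) = (5 + L)²
G = 2209 (G = ((40 + 5*(2*0)) + 7)² = ((40 + 5*0) + 7)² = ((40 + 0) + 7)² = (40 + 7)² = 47² = 2209)
(G - 29040) + m(-131, 88) = (2209 - 29040) + (5 + 88)² = -26831 + 93² = -26831 + 8649 = -18182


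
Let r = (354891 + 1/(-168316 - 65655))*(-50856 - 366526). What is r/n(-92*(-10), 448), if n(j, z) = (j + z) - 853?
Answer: -6931396273189024/24099013 ≈ -2.8762e+8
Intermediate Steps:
n(j, z) = -853 + j + z
r = -34656981365945120/233971 (r = (354891 + 1/(-233971))*(-417382) = (354891 - 1/233971)*(-417382) = (83034202160/233971)*(-417382) = -34656981365945120/233971 ≈ -1.4812e+11)
r/n(-92*(-10), 448) = -34656981365945120/(233971*(-853 - 92*(-10) + 448)) = -34656981365945120/(233971*(-853 + 920 + 448)) = -34656981365945120/233971/515 = -34656981365945120/233971*1/515 = -6931396273189024/24099013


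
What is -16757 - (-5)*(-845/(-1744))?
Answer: -29219983/1744 ≈ -16755.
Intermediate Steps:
-16757 - (-5)*(-845/(-1744)) = -16757 - (-5)*(-845*(-1/1744)) = -16757 - (-5)*845/1744 = -16757 - 1*(-4225/1744) = -16757 + 4225/1744 = -29219983/1744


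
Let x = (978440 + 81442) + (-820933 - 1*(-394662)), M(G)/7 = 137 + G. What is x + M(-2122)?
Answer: 619716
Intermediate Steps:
M(G) = 959 + 7*G (M(G) = 7*(137 + G) = 959 + 7*G)
x = 633611 (x = 1059882 + (-820933 + 394662) = 1059882 - 426271 = 633611)
x + M(-2122) = 633611 + (959 + 7*(-2122)) = 633611 + (959 - 14854) = 633611 - 13895 = 619716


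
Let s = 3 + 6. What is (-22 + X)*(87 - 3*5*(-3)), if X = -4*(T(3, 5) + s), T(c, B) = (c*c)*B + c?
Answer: -33000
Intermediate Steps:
T(c, B) = c + B*c**2 (T(c, B) = c**2*B + c = B*c**2 + c = c + B*c**2)
s = 9
X = -228 (X = -4*(3*(1 + 5*3) + 9) = -4*(3*(1 + 15) + 9) = -4*(3*16 + 9) = -4*(48 + 9) = -4*57 = -228)
(-22 + X)*(87 - 3*5*(-3)) = (-22 - 228)*(87 - 3*5*(-3)) = -250*(87 - 15*(-3)) = -250*(87 + 45) = -250*132 = -33000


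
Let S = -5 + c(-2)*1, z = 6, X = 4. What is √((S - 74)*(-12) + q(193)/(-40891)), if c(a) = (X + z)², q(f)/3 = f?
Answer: I*√421386293901/40891 ≈ 15.875*I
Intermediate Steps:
q(f) = 3*f
c(a) = 100 (c(a) = (4 + 6)² = 10² = 100)
S = 95 (S = -5 + 100*1 = -5 + 100 = 95)
√((S - 74)*(-12) + q(193)/(-40891)) = √((95 - 74)*(-12) + (3*193)/(-40891)) = √(21*(-12) + 579*(-1/40891)) = √(-252 - 579/40891) = √(-10305111/40891) = I*√421386293901/40891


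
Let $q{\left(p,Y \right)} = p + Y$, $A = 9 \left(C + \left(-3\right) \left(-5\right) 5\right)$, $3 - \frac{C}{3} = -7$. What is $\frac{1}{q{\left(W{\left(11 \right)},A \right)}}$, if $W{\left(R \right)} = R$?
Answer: $\frac{1}{956} \approx 0.001046$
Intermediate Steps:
$C = 30$ ($C = 9 - -21 = 9 + 21 = 30$)
$A = 945$ ($A = 9 \left(30 + \left(-3\right) \left(-5\right) 5\right) = 9 \left(30 + 15 \cdot 5\right) = 9 \left(30 + 75\right) = 9 \cdot 105 = 945$)
$q{\left(p,Y \right)} = Y + p$
$\frac{1}{q{\left(W{\left(11 \right)},A \right)}} = \frac{1}{945 + 11} = \frac{1}{956}$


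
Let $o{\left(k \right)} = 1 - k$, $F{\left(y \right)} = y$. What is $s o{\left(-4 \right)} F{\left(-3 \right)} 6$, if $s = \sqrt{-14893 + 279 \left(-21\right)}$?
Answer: $- 360 i \sqrt{1297} \approx - 12965.0 i$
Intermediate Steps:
$s = 4 i \sqrt{1297}$ ($s = \sqrt{-14893 - 5859} = \sqrt{-20752} = 4 i \sqrt{1297} \approx 144.06 i$)
$s o{\left(-4 \right)} F{\left(-3 \right)} 6 = 4 i \sqrt{1297} \left(1 - -4\right) \left(-3\right) 6 = 4 i \sqrt{1297} \left(1 + 4\right) \left(-3\right) 6 = 4 i \sqrt{1297} \cdot 5 \left(-3\right) 6 = 4 i \sqrt{1297} \left(\left(-15\right) 6\right) = 4 i \sqrt{1297} \left(-90\right) = - 360 i \sqrt{1297}$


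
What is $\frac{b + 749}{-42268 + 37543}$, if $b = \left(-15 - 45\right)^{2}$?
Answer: $- \frac{4349}{4725} \approx -0.92042$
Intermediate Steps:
$b = 3600$ ($b = \left(-60\right)^{2} = 3600$)
$\frac{b + 749}{-42268 + 37543} = \frac{3600 + 749}{-42268 + 37543} = \frac{4349}{-4725} = 4349 \left(- \frac{1}{4725}\right) = - \frac{4349}{4725}$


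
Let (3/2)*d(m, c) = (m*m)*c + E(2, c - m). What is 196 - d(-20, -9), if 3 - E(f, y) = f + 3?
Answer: 7792/3 ≈ 2597.3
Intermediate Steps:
E(f, y) = -f (E(f, y) = 3 - (f + 3) = 3 - (3 + f) = 3 + (-3 - f) = -f)
d(m, c) = -4/3 + 2*c*m²/3 (d(m, c) = 2*((m*m)*c - 1*2)/3 = 2*(m²*c - 2)/3 = 2*(c*m² - 2)/3 = 2*(-2 + c*m²)/3 = -4/3 + 2*c*m²/3)
196 - d(-20, -9) = 196 - (-4/3 + (⅔)*(-9)*(-20)²) = 196 - (-4/3 + (⅔)*(-9)*400) = 196 - (-4/3 - 2400) = 196 - 1*(-7204/3) = 196 + 7204/3 = 7792/3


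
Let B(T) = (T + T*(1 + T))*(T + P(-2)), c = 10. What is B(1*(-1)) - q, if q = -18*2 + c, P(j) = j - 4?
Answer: 33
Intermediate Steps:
P(j) = -4 + j
B(T) = (-6 + T)*(T + T*(1 + T)) (B(T) = (T + T*(1 + T))*(T + (-4 - 2)) = (T + T*(1 + T))*(T - 6) = (T + T*(1 + T))*(-6 + T) = (-6 + T)*(T + T*(1 + T)))
q = -26 (q = -18*2 + 10 = -36 + 10 = -26)
B(1*(-1)) - q = (1*(-1))*(-12 + (1*(-1))**2 - 4*(-1)) - 1*(-26) = -(-12 + (-1)**2 - 4*(-1)) + 26 = -(-12 + 1 + 4) + 26 = -1*(-7) + 26 = 7 + 26 = 33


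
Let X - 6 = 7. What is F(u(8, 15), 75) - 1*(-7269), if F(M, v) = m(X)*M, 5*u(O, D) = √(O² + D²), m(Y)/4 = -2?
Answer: 36209/5 ≈ 7241.8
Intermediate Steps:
X = 13 (X = 6 + 7 = 13)
m(Y) = -8 (m(Y) = 4*(-2) = -8)
u(O, D) = √(D² + O²)/5 (u(O, D) = √(O² + D²)/5 = √(D² + O²)/5)
F(M, v) = -8*M
F(u(8, 15), 75) - 1*(-7269) = -8*√(15² + 8²)/5 - 1*(-7269) = -8*√(225 + 64)/5 + 7269 = -8*√289/5 + 7269 = -8*17/5 + 7269 = -136/5 + 7269 = 36209/5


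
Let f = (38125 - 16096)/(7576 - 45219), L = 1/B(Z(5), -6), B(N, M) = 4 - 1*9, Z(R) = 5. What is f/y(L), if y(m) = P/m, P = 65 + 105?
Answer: 22029/31996550 ≈ 0.00068848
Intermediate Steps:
B(N, M) = -5 (B(N, M) = 4 - 9 = -5)
P = 170
L = -1/5 (L = 1/(-5) = -1/5 ≈ -0.20000)
f = -22029/37643 (f = 22029/(-37643) = 22029*(-1/37643) = -22029/37643 ≈ -0.58521)
y(m) = 170/m
f/y(L) = -22029/(37643*(170/(-1/5))) = -22029/(37643*(170*(-5))) = -22029/37643/(-850) = -22029/37643*(-1/850) = 22029/31996550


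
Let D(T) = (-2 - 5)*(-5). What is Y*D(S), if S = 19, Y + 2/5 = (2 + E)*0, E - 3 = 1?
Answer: -14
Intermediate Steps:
E = 4 (E = 3 + 1 = 4)
Y = -⅖ (Y = -⅖ + (2 + 4)*0 = -⅖ + 6*0 = -⅖ + 0 = -⅖ ≈ -0.40000)
D(T) = 35 (D(T) = -7*(-5) = 35)
Y*D(S) = -⅖*35 = -14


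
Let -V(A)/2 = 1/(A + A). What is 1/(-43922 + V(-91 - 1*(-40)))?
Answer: -51/2240021 ≈ -2.2768e-5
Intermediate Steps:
V(A) = -1/A (V(A) = -2/(A + A) = -2*1/(2*A) = -1/A)
1/(-43922 + V(-91 - 1*(-40))) = 1/(-43922 - 1/(-91 - 1*(-40))) = 1/(-43922 - 1/(-91 + 40)) = 1/(-43922 - 1/(-51)) = 1/(-43922 - 1*(-1/51)) = 1/(-43922 + 1/51) = 1/(-2240021/51) = -51/2240021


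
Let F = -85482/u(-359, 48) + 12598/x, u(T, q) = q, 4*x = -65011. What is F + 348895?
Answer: 180529487907/520088 ≈ 3.4711e+5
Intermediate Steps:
x = -65011/4 (x = (1/4)*(-65011) = -65011/4 ≈ -16253.)
F = -926614853/520088 (F = -85482/48 + 12598/(-65011/4) = -85482*1/48 + 12598*(-4/65011) = -14247/8 - 50392/65011 = -926614853/520088 ≈ -1781.7)
F + 348895 = -926614853/520088 + 348895 = 180529487907/520088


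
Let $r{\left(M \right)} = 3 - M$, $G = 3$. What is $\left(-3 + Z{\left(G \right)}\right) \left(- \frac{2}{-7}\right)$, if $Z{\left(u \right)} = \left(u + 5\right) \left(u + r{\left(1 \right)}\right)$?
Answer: $\frac{74}{7} \approx 10.571$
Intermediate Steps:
$Z{\left(u \right)} = \left(2 + u\right) \left(5 + u\right)$ ($Z{\left(u \right)} = \left(u + 5\right) \left(u + \left(3 - 1\right)\right) = \left(5 + u\right) \left(u + \left(3 - 1\right)\right) = \left(5 + u\right) \left(u + 2\right) = \left(5 + u\right) \left(2 + u\right) = \left(2 + u\right) \left(5 + u\right)$)
$\left(-3 + Z{\left(G \right)}\right) \left(- \frac{2}{-7}\right) = \left(-3 + \left(10 + 3^{2} + 7 \cdot 3\right)\right) \left(- \frac{2}{-7}\right) = \left(-3 + \left(10 + 9 + 21\right)\right) \left(\left(-2\right) \left(- \frac{1}{7}\right)\right) = \left(-3 + 40\right) \frac{2}{7} = 37 \cdot \frac{2}{7} = \frac{74}{7}$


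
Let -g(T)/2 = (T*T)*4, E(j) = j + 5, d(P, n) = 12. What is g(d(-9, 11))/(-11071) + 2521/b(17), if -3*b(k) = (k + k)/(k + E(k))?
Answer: -3265429779/376414 ≈ -8675.1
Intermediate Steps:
E(j) = 5 + j
g(T) = -8*T**2 (g(T) = -2*T*T*4 = -2*T**2*4 = -8*T**2)
b(k) = -2*k/(3*(5 + 2*k)) (b(k) = -(k + k)/(3*(k + (5 + k))) = -2*k/(3*(5 + 2*k)))
g(d(-9, 11))/(-11071) + 2521/b(17) = -8*12**2/(-11071) + 2521/((-2*17/(15 + 6*17))) = -8*144*(-1/11071) + 2521/((-2*17/(15 + 102))) = -1152*(-1/11071) + 2521/((-2*17/117)) = 1152/11071 + 2521/((-2*17*1/117)) = 1152/11071 + 2521/(-34/117) = 1152/11071 + 2521*(-117/34) = 1152/11071 - 294957/34 = -3265429779/376414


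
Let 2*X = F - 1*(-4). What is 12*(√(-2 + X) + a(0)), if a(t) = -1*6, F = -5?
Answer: -72 + 6*I*√10 ≈ -72.0 + 18.974*I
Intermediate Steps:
a(t) = -6
X = -½ (X = (-5 - 1*(-4))/2 = (-5 + 4)/2 = (½)*(-1) = -½ ≈ -0.50000)
12*(√(-2 + X) + a(0)) = 12*(√(-2 - ½) - 6) = 12*(√(-5/2) - 6) = 12*(I*√10/2 - 6) = 12*(-6 + I*√10/2) = -72 + 6*I*√10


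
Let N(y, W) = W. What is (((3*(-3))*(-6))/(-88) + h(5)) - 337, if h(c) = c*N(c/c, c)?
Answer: -13755/44 ≈ -312.61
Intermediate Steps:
h(c) = c² (h(c) = c*c = c²)
(((3*(-3))*(-6))/(-88) + h(5)) - 337 = (((3*(-3))*(-6))/(-88) + 5²) - 337 = (-9*(-6)*(-1/88) + 25) - 337 = (54*(-1/88) + 25) - 337 = (-27/44 + 25) - 337 = 1073/44 - 337 = -13755/44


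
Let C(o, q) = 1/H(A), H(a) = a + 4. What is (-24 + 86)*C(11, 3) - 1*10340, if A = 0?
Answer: -20649/2 ≈ -10325.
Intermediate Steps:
H(a) = 4 + a
C(o, q) = 1/4 (C(o, q) = 1/(4 + 0) = 1/4)
(-24 + 86)*C(11, 3) - 1*10340 = (-24 + 86)*(1/4) - 1*10340 = 62*(1/4) - 10340 = 31/2 - 10340 = -20649/2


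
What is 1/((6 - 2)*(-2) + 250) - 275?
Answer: -66549/242 ≈ -275.00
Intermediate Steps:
1/((6 - 2)*(-2) + 250) - 275 = 1/(4*(-2) + 250) - 275 = 1/(-8 + 250) - 275 = 1/242 - 275 = -66549/242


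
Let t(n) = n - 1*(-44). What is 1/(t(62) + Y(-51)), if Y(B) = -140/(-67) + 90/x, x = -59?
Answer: 3953/421248 ≈ 0.0093840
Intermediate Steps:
Y(B) = 2230/3953 (Y(B) = -140/(-67) + 90/(-59) = -140*(-1/67) + 90*(-1/59) = 140/67 - 90/59 = 2230/3953)
t(n) = 44 + n (t(n) = n + 44 = 44 + n)
1/(t(62) + Y(-51)) = 1/((44 + 62) + 2230/3953) = 1/(106 + 2230/3953) = 1/(421248/3953) = 3953/421248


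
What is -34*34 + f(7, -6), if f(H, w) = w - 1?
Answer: -1163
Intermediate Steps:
f(H, w) = -1 + w
-34*34 + f(7, -6) = -34*34 + (-1 - 6) = -1156 - 7 = -1163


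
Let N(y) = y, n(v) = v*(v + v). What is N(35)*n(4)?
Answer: 1120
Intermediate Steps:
n(v) = 2*v² (n(v) = v*(2*v) = 2*v²)
N(35)*n(4) = 35*(2*4²) = 35*(2*16) = 35*32 = 1120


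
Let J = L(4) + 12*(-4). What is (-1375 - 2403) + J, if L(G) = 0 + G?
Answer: -3822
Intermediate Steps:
L(G) = G
J = -44 (J = 4 + 12*(-4) = 4 - 48 = -44)
(-1375 - 2403) + J = (-1375 - 2403) - 44 = -3778 - 44 = -3822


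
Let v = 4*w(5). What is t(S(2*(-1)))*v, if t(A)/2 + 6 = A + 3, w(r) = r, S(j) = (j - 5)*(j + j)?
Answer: 1000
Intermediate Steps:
S(j) = 2*j*(-5 + j) (S(j) = (-5 + j)*(2*j) = 2*j*(-5 + j))
t(A) = -6 + 2*A (t(A) = -12 + 2*(A + 3) = -12 + 2*(3 + A) = -12 + (6 + 2*A) = -6 + 2*A)
v = 20 (v = 4*5 = 20)
t(S(2*(-1)))*v = (-6 + 2*(2*(2*(-1))*(-5 + 2*(-1))))*20 = (-6 + 2*(2*(-2)*(-5 - 2)))*20 = (-6 + 2*(2*(-2)*(-7)))*20 = (-6 + 2*28)*20 = (-6 + 56)*20 = 50*20 = 1000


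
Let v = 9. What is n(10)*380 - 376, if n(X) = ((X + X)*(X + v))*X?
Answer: 1443624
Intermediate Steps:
n(X) = 2*X**2*(9 + X) (n(X) = ((X + X)*(X + 9))*X = ((2*X)*(9 + X))*X = (2*X*(9 + X))*X = 2*X**2*(9 + X))
n(10)*380 - 376 = (2*10**2*(9 + 10))*380 - 376 = (2*100*19)*380 - 376 = 3800*380 - 376 = 1444000 - 376 = 1443624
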